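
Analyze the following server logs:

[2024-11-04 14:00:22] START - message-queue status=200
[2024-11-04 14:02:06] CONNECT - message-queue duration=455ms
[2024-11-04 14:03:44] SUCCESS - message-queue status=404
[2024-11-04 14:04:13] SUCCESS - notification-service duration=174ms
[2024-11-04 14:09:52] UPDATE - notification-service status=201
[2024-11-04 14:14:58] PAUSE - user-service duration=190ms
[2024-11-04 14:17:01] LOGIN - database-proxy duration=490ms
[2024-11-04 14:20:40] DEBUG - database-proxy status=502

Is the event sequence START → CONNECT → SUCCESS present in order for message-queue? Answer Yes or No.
Yes

To verify sequence order:

1. Find all events in sequence START → CONNECT → SUCCESS for message-queue
2. Extract their timestamps
3. Check if timestamps are in ascending order
4. Result: Yes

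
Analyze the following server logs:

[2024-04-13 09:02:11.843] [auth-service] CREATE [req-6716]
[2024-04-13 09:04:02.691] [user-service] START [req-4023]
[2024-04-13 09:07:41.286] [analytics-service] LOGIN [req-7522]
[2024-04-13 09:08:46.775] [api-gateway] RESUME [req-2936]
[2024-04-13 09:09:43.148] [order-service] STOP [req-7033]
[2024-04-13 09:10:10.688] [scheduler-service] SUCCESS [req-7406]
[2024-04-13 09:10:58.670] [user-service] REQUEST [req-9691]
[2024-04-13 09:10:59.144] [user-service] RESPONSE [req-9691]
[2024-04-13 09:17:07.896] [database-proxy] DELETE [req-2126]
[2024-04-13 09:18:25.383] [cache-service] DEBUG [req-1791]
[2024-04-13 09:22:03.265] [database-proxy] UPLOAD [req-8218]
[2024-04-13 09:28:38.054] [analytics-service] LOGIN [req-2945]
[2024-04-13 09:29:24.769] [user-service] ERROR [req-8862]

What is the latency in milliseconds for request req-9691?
474

To calculate latency:

1. Find REQUEST with id req-9691: 2024-04-13 09:10:58.670
2. Find RESPONSE with id req-9691: 2024-04-13 09:10:59.144
3. Latency: 2024-04-13 09:10:59.144 - 2024-04-13 09:10:58.670 = 474ms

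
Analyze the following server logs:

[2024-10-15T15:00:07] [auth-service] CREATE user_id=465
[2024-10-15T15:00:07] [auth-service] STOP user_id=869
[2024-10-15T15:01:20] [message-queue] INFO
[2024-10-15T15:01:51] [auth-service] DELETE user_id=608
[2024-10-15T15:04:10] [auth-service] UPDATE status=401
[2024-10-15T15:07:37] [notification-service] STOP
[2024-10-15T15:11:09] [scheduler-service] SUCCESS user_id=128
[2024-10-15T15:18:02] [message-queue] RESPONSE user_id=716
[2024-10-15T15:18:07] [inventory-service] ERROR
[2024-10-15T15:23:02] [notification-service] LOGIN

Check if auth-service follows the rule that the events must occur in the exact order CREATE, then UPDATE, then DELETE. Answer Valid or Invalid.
Invalid

To validate ordering:

1. Required order: CREATE → UPDATE → DELETE
2. Rule: the events must occur in the exact order CREATE, then UPDATE, then DELETE
3. Check actual order of events for auth-service
4. Result: Invalid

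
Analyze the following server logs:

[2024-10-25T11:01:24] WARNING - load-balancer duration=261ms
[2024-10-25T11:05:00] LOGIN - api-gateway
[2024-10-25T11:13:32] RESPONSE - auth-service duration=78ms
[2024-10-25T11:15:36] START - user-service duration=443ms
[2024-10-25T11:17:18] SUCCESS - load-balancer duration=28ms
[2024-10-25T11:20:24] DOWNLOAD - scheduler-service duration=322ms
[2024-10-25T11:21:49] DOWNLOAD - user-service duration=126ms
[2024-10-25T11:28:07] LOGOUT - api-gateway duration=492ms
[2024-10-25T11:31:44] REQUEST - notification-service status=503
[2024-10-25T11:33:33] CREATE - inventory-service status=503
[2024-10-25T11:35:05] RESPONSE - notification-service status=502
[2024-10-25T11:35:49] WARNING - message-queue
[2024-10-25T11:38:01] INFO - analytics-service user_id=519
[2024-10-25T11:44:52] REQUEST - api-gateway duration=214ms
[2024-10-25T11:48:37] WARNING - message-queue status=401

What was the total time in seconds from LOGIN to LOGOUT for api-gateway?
1387

To calculate state duration:

1. Find LOGIN event for api-gateway: 2024-10-25T11:05:00
2. Find LOGOUT event for api-gateway: 2024-10-25T11:28:07
3. Calculate duration: 2024-10-25T11:28:07 - 2024-10-25T11:05:00 = 1387 seconds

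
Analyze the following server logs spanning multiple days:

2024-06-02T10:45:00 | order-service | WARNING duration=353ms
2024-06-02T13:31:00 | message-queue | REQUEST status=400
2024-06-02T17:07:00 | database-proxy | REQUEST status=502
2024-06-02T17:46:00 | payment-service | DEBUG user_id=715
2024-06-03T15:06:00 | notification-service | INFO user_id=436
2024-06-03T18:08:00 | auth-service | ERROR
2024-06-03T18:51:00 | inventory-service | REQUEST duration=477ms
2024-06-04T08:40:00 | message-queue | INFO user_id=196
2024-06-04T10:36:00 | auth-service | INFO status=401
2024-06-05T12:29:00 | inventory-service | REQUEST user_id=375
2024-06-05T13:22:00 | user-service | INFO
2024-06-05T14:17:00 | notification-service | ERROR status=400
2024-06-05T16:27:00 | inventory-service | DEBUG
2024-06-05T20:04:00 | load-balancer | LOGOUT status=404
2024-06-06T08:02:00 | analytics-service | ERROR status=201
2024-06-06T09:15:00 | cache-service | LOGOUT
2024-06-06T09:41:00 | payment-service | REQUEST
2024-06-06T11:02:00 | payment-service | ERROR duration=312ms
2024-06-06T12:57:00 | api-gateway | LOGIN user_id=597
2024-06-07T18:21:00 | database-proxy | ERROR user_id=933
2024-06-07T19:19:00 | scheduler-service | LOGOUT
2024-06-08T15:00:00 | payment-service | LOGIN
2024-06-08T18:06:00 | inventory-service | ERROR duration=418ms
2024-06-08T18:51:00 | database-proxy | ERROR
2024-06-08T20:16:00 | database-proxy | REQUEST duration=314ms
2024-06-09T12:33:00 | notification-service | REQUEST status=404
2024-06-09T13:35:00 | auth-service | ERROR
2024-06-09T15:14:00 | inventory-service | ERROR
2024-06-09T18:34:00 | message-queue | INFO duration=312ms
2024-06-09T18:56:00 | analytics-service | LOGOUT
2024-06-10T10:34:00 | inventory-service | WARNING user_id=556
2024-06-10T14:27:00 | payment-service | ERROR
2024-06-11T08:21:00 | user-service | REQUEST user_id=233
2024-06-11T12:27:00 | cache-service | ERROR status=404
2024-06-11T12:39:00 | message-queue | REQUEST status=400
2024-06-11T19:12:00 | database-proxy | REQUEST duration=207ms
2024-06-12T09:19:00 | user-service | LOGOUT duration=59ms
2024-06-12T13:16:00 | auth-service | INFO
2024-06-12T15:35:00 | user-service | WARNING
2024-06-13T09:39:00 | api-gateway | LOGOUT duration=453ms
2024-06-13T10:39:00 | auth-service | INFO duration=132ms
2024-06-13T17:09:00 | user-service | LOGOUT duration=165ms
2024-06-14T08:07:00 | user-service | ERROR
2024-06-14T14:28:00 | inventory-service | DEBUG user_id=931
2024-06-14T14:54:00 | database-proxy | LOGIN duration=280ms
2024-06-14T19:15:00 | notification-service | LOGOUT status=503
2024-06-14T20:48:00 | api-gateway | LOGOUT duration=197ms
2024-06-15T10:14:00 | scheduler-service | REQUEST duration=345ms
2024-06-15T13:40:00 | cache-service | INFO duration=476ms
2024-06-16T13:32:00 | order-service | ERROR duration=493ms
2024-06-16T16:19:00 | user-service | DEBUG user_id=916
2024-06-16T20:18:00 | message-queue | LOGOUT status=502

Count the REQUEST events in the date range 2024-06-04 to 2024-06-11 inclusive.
7

To filter by date range:

1. Date range: 2024-06-04 through 2024-06-11, both dates inclusive
2. Filter for REQUEST events whose date falls in this range
3. Count matching events: 7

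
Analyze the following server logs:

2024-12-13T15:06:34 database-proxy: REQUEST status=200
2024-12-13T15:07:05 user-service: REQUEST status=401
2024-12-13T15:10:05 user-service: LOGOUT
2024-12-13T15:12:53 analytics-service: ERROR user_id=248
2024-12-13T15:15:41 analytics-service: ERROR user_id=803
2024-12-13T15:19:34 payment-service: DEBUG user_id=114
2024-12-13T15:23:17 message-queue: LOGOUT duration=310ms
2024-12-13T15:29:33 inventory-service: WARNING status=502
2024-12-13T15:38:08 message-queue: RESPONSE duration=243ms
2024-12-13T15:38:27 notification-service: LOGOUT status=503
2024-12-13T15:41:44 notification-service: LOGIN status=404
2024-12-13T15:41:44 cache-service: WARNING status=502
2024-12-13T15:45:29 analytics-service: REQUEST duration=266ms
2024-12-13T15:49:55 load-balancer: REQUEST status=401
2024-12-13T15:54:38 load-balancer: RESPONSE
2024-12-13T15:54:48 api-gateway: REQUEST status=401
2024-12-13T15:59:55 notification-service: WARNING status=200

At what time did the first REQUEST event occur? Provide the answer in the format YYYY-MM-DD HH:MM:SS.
2024-12-13 15:06:34

To find the first event:

1. Filter for all REQUEST events
2. Sort by timestamp
3. Select the first one
4. Timestamp: 2024-12-13 15:06:34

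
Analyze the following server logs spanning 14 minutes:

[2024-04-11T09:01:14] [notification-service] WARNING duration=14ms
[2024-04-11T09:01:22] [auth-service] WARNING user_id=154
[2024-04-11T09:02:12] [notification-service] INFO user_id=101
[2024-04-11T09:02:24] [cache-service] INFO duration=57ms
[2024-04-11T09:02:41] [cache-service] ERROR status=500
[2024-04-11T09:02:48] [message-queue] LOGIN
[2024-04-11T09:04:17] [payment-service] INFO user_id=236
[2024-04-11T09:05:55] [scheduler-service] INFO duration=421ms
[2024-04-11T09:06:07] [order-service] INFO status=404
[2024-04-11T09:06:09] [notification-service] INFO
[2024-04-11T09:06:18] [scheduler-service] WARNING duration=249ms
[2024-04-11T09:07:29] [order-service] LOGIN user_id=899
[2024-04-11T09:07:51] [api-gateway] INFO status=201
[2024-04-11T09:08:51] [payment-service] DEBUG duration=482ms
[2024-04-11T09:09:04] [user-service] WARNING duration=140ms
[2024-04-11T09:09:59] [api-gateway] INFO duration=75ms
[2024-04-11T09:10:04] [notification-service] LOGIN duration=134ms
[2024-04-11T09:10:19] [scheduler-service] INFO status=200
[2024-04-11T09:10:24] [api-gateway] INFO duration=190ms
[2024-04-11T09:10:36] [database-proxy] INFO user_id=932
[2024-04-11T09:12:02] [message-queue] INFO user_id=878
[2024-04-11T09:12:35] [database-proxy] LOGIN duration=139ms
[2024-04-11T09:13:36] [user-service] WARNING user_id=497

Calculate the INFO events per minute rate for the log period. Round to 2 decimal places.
0.86

To calculate the rate:

1. Count total INFO events: 12
2. Total time period: 14 minutes
3. Rate = 12 / 14 = 0.86 events per minute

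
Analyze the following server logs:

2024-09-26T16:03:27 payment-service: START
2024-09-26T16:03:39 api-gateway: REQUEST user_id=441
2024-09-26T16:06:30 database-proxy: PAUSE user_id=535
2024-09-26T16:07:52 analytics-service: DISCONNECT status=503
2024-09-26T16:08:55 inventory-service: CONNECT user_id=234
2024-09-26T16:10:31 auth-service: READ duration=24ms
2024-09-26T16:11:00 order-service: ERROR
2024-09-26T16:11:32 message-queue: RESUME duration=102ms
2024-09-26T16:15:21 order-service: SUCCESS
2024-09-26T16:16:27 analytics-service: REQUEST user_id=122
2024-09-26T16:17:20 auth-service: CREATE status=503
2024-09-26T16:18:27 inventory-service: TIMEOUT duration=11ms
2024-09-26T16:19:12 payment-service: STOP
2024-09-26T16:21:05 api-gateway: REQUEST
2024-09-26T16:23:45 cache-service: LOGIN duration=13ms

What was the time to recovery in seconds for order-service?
261

To calculate recovery time:

1. Find ERROR event for order-service: 2024-09-26T16:11:00
2. Find next SUCCESS event for order-service: 2024-09-26T16:15:21
3. Recovery time: 2024-09-26T16:15:21 - 2024-09-26T16:11:00 = 261 seconds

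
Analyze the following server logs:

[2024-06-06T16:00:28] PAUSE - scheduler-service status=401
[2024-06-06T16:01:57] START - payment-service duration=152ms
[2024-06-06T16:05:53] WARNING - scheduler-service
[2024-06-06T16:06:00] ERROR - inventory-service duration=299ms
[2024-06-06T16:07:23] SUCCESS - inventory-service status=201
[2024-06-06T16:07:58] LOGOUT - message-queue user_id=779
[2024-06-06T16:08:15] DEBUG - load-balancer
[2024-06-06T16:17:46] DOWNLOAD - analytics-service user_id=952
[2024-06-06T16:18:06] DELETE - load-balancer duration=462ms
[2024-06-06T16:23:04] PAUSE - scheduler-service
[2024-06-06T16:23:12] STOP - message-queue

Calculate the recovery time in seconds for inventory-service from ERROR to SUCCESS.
83

To calculate recovery time:

1. Find ERROR event for inventory-service: 2024-06-06T16:06:00
2. Find next SUCCESS event for inventory-service: 2024-06-06T16:07:23
3. Recovery time: 2024-06-06T16:07:23 - 2024-06-06T16:06:00 = 83 seconds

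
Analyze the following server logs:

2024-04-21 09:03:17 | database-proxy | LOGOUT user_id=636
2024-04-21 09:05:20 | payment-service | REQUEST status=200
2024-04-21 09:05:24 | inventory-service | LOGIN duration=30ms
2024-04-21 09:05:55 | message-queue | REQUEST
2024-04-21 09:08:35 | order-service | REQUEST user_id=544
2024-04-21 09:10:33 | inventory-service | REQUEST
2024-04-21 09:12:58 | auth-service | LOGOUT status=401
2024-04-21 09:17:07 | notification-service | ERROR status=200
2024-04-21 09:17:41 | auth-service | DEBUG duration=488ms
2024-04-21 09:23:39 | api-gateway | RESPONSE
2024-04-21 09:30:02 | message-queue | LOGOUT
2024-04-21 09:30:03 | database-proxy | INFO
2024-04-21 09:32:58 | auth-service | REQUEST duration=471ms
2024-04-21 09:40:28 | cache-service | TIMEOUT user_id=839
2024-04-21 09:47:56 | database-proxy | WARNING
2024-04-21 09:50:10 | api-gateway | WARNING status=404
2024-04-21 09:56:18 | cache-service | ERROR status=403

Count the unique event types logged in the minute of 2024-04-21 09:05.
2

To count unique event types:

1. Filter events in the minute starting at 2024-04-21 09:05
2. Extract event types from matching entries
3. Count unique types: 2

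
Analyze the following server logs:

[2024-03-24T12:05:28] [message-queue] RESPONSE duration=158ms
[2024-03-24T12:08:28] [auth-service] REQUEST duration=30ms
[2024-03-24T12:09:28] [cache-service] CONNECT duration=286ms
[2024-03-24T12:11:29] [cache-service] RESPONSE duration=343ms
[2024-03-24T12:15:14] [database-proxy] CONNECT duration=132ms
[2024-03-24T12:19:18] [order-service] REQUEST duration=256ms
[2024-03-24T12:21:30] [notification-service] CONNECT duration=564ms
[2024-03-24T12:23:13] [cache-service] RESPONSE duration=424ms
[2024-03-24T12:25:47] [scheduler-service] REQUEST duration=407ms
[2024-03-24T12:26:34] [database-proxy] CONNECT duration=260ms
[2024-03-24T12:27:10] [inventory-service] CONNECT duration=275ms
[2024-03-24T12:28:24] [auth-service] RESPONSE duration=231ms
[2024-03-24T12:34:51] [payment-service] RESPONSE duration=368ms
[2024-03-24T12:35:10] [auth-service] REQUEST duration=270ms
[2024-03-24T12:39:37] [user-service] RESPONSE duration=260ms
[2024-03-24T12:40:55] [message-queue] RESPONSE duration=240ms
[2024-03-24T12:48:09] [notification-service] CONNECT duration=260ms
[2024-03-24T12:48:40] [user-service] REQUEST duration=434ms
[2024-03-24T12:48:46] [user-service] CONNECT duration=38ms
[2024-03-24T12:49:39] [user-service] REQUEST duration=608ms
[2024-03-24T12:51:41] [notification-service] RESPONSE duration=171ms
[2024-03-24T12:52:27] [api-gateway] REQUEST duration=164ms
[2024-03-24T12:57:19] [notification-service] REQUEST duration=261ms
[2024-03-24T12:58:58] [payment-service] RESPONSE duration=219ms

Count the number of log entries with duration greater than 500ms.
2

To count timeouts:

1. Threshold: 500ms
2. Extract duration from each log entry
3. Count entries where duration > 500
4. Timeout count: 2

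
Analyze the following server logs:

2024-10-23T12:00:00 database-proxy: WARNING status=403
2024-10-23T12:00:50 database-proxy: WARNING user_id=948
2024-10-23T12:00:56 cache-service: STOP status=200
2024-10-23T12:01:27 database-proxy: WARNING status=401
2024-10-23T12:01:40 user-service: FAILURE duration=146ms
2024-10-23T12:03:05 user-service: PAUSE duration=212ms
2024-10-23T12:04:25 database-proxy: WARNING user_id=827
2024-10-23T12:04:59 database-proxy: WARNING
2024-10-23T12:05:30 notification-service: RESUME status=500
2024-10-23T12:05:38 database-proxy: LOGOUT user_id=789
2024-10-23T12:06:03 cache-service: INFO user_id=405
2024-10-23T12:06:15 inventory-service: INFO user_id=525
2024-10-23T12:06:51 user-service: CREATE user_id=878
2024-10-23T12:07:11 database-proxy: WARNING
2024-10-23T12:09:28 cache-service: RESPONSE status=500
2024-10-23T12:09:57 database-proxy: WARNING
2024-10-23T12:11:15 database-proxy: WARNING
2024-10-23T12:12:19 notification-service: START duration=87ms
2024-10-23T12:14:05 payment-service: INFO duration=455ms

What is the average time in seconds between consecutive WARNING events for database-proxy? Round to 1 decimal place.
96.4

To calculate average interval:

1. Find all WARNING events for database-proxy in order
2. Calculate time gaps between consecutive events
3. Compute mean of gaps: 675 / 7 = 96.4 seconds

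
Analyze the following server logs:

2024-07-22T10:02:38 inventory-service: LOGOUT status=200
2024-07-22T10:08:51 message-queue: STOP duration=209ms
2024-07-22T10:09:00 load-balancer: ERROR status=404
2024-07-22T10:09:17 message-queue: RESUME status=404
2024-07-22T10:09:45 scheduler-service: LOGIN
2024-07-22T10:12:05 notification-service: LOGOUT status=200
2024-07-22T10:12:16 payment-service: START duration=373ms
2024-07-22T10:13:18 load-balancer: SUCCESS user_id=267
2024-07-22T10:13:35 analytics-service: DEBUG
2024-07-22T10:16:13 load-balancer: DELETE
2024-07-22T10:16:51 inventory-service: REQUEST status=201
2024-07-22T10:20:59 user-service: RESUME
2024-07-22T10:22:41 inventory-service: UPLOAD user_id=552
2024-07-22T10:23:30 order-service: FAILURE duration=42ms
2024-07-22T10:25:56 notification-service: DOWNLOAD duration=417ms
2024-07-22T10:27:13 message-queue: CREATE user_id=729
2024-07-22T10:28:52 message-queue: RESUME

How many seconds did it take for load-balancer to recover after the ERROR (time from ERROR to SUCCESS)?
258

To calculate recovery time:

1. Find ERROR event for load-balancer: 2024-07-22T10:09:00
2. Find next SUCCESS event for load-balancer: 2024-07-22T10:13:18
3. Recovery time: 2024-07-22T10:13:18 - 2024-07-22T10:09:00 = 258 seconds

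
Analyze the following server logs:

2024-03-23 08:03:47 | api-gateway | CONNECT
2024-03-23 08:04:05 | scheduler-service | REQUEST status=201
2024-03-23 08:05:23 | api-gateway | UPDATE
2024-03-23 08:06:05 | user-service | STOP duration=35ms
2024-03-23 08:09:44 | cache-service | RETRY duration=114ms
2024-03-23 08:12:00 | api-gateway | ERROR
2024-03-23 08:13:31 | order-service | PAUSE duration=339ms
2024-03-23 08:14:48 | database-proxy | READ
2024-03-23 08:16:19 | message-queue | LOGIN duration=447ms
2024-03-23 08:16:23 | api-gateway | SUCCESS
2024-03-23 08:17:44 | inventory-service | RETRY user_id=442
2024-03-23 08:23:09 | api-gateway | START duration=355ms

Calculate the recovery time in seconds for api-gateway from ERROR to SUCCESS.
263

To calculate recovery time:

1. Find ERROR event for api-gateway: 2024-03-23 08:12:00
2. Find next SUCCESS event for api-gateway: 2024-03-23 08:16:23
3. Recovery time: 2024-03-23 08:16:23 - 2024-03-23 08:12:00 = 263 seconds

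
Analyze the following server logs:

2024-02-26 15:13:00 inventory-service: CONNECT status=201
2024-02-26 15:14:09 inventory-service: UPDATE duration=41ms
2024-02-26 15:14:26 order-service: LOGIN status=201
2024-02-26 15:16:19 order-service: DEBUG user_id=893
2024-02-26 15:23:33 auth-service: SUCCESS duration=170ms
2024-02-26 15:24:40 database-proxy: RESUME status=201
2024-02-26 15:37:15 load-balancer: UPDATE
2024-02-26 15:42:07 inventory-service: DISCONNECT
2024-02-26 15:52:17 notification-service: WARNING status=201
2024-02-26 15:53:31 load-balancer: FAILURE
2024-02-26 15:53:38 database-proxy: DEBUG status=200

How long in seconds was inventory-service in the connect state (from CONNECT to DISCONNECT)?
1747

To calculate state duration:

1. Find CONNECT event for inventory-service: 2024-02-26 15:13:00
2. Find DISCONNECT event for inventory-service: 2024-02-26 15:42:07
3. Calculate duration: 2024-02-26 15:42:07 - 2024-02-26 15:13:00 = 1747 seconds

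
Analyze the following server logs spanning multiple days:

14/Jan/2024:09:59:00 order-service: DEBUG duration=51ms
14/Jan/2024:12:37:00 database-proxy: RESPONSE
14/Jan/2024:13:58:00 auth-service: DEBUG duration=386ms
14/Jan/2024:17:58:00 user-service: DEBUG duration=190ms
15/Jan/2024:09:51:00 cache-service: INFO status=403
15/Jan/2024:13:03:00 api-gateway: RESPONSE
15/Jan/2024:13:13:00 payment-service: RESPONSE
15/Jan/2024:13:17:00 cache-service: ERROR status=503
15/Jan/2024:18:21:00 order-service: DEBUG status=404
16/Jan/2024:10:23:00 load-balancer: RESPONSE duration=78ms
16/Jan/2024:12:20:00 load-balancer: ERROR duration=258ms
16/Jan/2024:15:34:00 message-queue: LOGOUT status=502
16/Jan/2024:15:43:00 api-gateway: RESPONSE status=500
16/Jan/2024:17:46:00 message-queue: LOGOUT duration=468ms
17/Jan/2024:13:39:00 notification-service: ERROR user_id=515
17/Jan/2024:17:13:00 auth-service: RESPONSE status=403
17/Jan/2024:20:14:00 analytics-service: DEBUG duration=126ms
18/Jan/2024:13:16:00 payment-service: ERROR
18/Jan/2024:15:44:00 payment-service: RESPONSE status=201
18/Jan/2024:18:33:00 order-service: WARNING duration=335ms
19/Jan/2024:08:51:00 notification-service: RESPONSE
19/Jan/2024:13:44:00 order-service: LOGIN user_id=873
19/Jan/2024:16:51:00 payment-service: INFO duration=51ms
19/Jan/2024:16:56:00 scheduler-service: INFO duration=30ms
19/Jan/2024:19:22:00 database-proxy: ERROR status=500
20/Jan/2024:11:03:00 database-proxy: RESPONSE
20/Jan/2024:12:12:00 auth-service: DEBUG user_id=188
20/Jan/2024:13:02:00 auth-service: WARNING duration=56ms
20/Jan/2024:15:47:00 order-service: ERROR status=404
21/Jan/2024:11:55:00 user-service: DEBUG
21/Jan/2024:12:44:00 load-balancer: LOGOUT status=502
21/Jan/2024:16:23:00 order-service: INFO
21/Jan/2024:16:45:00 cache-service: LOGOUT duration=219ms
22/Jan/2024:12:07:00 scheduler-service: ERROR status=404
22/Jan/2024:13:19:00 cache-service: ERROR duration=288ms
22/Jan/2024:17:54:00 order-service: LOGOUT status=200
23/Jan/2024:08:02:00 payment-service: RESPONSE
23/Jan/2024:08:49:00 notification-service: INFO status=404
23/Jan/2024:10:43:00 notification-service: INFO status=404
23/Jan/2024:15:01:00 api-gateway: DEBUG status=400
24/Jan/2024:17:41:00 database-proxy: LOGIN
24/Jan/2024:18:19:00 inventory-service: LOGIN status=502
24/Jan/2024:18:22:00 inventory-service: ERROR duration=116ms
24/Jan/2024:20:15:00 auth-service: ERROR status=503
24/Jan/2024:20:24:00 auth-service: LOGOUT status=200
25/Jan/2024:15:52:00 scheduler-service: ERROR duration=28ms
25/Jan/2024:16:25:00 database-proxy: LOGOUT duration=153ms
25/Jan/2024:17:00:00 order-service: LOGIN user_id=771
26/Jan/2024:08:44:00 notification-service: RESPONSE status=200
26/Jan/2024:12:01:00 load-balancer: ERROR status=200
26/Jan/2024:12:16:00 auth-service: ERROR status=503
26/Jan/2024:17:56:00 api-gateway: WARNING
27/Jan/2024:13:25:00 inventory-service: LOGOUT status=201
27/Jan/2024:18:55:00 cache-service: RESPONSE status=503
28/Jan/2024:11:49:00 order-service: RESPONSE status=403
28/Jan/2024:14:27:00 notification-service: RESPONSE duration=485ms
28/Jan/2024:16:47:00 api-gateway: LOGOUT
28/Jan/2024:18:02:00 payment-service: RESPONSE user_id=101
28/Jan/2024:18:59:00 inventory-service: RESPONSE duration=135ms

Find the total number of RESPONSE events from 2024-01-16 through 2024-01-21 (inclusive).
6

To filter by date range:

1. Date range: 2024-01-16 through 2024-01-21, both dates inclusive
2. Filter for RESPONSE events whose date falls in this range
3. Count matching events: 6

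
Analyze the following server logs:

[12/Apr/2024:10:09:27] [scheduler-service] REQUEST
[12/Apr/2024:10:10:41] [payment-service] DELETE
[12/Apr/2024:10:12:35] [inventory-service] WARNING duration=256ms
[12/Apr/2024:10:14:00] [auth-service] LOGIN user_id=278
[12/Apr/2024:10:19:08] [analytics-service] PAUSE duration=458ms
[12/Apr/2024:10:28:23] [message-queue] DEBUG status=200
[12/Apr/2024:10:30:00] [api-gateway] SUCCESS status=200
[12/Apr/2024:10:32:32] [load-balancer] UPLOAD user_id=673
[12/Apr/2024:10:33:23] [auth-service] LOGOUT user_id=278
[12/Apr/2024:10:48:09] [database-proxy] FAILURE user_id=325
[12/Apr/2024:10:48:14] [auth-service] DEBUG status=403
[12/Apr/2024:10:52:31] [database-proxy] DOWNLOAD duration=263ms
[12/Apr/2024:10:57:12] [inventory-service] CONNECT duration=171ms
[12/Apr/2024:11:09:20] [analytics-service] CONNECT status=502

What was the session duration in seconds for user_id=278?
1163

To calculate session duration:

1. Find LOGIN event for user_id=278: 12/Apr/2024:10:14:00
2. Find LOGOUT event for user_id=278: 12/Apr/2024:10:33:23
3. Session duration: 12/Apr/2024:10:33:23 - 12/Apr/2024:10:14:00 = 1163 seconds (19 minutes)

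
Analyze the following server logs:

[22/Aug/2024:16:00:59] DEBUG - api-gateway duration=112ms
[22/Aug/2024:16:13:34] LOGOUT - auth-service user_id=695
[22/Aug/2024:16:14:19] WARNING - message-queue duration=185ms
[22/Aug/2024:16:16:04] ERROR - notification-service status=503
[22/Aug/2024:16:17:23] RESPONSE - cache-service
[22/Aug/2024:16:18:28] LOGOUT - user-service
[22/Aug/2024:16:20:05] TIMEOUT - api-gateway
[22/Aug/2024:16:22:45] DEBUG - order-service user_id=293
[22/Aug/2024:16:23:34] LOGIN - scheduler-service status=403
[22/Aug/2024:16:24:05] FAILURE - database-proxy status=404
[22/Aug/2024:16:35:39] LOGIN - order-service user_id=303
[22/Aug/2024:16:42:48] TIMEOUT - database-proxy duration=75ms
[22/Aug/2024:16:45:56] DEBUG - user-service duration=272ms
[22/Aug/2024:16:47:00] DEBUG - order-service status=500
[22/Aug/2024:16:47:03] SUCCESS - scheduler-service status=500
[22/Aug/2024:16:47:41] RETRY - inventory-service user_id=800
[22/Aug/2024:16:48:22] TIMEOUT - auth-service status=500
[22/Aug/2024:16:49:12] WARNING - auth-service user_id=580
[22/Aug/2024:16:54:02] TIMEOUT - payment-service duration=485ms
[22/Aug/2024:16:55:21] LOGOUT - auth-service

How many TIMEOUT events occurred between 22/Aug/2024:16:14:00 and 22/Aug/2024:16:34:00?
1

To count events in the time window:

1. Window boundaries: 22/Aug/2024:16:14:00 to 22/Aug/2024:16:34:00
2. Filter for TIMEOUT events within this window
3. Count matching events: 1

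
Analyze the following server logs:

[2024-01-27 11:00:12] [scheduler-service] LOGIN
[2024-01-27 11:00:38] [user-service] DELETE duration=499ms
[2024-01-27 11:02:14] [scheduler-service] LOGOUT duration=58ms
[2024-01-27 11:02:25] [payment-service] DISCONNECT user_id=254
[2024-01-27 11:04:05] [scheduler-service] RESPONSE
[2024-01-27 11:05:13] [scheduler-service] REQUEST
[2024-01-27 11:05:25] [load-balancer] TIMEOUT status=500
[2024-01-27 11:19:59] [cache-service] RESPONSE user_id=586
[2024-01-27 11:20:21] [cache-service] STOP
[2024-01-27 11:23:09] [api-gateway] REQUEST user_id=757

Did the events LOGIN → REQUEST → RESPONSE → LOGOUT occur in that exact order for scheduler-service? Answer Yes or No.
No

To verify sequence order:

1. Find all events in sequence LOGIN → REQUEST → RESPONSE → LOGOUT for scheduler-service
2. Extract their timestamps
3. Check if timestamps are in ascending order
4. Result: No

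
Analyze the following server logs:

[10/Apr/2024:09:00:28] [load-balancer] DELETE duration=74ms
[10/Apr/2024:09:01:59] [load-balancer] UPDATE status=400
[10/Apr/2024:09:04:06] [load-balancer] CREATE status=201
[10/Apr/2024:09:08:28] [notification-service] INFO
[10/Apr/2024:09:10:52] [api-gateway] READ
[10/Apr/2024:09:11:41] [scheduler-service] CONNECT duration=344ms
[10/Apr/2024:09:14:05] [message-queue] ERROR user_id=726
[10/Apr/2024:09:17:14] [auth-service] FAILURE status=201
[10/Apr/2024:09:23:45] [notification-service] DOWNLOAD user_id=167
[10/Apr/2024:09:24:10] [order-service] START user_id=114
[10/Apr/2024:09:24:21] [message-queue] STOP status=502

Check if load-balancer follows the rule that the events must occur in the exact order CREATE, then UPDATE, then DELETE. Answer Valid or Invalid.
Invalid

To validate ordering:

1. Required order: CREATE → UPDATE → DELETE
2. Rule: the events must occur in the exact order CREATE, then UPDATE, then DELETE
3. Check actual order of events for load-balancer
4. Result: Invalid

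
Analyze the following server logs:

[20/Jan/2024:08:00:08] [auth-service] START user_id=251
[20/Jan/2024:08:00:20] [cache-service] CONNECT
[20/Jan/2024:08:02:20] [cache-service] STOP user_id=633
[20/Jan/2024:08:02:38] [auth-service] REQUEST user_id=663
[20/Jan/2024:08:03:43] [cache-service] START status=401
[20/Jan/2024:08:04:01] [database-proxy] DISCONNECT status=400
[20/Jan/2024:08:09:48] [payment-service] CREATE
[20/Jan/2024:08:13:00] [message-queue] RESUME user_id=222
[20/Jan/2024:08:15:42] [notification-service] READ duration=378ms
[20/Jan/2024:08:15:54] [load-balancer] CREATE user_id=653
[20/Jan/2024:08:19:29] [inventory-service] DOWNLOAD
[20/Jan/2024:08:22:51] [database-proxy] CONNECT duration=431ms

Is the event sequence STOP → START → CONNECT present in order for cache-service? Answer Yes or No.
No

To verify sequence order:

1. Find all events in sequence STOP → START → CONNECT for cache-service
2. Extract their timestamps
3. Check if timestamps are in ascending order
4. Result: No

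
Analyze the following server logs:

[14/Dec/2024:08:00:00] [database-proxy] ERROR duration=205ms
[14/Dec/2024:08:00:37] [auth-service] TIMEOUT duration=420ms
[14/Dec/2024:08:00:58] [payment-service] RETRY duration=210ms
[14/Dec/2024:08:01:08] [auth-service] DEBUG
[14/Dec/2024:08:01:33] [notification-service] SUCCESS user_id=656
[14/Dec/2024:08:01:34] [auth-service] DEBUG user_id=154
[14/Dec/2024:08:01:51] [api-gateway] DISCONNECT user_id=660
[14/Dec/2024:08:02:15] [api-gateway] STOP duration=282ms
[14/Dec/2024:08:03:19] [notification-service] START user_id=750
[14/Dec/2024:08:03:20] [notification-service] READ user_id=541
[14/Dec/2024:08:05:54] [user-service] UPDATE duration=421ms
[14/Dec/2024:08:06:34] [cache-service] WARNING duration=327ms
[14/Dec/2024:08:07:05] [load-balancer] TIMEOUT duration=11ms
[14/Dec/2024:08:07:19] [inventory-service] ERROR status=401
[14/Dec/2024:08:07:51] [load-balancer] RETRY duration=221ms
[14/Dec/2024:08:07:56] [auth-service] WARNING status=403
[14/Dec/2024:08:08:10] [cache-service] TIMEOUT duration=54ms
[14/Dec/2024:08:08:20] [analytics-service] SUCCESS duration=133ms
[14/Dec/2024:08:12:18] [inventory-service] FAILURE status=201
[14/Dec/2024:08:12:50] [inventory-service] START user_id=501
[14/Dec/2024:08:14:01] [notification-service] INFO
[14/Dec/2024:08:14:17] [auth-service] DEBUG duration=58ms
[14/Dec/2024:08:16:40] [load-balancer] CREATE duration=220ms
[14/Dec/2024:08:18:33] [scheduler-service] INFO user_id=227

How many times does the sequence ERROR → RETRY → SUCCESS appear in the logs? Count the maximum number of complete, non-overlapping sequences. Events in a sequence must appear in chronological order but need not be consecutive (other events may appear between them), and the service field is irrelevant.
2

To count sequences:

1. Look for pattern: ERROR → RETRY → SUCCESS
2. Greedily scan the log in chronological order, matching each sequence element in turn (ignoring service)
3. Each time the full pattern completes, increment the count and restart matching from the next event
4. Complete non-overlapping sequences found: 2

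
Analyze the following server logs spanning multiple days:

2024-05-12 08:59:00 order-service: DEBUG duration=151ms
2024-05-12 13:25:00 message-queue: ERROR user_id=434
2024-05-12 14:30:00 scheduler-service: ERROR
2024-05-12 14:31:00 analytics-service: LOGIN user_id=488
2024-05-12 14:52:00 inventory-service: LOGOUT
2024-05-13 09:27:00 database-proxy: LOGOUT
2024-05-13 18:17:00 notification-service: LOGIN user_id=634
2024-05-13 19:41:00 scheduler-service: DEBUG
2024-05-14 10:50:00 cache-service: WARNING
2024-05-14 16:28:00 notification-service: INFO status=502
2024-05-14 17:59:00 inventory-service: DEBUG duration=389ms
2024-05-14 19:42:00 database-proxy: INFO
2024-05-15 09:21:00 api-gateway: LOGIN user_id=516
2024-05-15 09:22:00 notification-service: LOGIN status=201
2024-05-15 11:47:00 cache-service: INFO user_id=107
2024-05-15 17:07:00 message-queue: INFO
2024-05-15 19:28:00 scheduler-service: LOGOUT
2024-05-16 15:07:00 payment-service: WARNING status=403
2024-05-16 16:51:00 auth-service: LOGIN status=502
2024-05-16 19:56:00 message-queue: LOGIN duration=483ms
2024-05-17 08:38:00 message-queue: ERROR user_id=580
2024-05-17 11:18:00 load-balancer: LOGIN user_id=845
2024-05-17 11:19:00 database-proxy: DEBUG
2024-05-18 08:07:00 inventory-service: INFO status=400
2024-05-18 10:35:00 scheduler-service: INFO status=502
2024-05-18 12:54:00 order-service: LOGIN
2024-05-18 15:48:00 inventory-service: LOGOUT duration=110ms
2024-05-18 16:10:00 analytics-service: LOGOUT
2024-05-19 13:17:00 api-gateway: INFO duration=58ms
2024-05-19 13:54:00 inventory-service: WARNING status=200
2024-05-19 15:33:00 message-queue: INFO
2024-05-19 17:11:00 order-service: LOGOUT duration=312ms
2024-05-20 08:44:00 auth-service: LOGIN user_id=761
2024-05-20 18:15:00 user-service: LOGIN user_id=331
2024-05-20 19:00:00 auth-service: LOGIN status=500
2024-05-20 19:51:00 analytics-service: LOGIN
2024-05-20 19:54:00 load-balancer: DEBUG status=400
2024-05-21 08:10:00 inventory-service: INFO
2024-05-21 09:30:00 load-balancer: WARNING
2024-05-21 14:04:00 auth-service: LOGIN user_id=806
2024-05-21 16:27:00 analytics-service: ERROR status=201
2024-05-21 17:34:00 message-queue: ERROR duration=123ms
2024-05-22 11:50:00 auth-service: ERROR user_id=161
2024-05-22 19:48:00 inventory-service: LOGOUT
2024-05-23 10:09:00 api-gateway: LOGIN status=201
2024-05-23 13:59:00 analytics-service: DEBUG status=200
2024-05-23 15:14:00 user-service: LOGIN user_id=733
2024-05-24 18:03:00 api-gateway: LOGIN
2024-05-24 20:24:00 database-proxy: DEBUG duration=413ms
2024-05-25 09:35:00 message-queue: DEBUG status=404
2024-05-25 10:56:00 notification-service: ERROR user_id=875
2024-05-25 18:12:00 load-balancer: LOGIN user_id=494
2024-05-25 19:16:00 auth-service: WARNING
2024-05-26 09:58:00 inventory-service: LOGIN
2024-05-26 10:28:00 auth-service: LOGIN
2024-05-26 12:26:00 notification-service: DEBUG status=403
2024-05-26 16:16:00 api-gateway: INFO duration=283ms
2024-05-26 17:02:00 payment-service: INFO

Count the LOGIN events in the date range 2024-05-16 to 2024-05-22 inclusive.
9

To filter by date range:

1. Date range: 2024-05-16 through 2024-05-22, both dates inclusive
2. Filter for LOGIN events whose date falls in this range
3. Count matching events: 9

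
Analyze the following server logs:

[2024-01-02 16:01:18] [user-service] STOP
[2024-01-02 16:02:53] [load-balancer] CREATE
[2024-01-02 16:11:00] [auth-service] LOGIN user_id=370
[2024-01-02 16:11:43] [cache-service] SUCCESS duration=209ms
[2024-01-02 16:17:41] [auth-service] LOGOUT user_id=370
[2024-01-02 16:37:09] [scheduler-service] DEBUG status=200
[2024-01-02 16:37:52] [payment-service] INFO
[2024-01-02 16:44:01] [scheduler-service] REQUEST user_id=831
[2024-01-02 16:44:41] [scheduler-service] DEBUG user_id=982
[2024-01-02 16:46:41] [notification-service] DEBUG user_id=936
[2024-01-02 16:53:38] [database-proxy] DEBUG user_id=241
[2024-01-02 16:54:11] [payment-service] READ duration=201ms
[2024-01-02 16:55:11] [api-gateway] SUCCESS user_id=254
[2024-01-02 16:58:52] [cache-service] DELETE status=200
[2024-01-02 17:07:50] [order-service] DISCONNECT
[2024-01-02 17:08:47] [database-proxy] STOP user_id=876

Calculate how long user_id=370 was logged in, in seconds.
401

To calculate session duration:

1. Find LOGIN event for user_id=370: 2024-01-02 16:11:00
2. Find LOGOUT event for user_id=370: 2024-01-02 16:17:41
3. Session duration: 2024-01-02 16:17:41 - 2024-01-02 16:11:00 = 401 seconds (6 minutes)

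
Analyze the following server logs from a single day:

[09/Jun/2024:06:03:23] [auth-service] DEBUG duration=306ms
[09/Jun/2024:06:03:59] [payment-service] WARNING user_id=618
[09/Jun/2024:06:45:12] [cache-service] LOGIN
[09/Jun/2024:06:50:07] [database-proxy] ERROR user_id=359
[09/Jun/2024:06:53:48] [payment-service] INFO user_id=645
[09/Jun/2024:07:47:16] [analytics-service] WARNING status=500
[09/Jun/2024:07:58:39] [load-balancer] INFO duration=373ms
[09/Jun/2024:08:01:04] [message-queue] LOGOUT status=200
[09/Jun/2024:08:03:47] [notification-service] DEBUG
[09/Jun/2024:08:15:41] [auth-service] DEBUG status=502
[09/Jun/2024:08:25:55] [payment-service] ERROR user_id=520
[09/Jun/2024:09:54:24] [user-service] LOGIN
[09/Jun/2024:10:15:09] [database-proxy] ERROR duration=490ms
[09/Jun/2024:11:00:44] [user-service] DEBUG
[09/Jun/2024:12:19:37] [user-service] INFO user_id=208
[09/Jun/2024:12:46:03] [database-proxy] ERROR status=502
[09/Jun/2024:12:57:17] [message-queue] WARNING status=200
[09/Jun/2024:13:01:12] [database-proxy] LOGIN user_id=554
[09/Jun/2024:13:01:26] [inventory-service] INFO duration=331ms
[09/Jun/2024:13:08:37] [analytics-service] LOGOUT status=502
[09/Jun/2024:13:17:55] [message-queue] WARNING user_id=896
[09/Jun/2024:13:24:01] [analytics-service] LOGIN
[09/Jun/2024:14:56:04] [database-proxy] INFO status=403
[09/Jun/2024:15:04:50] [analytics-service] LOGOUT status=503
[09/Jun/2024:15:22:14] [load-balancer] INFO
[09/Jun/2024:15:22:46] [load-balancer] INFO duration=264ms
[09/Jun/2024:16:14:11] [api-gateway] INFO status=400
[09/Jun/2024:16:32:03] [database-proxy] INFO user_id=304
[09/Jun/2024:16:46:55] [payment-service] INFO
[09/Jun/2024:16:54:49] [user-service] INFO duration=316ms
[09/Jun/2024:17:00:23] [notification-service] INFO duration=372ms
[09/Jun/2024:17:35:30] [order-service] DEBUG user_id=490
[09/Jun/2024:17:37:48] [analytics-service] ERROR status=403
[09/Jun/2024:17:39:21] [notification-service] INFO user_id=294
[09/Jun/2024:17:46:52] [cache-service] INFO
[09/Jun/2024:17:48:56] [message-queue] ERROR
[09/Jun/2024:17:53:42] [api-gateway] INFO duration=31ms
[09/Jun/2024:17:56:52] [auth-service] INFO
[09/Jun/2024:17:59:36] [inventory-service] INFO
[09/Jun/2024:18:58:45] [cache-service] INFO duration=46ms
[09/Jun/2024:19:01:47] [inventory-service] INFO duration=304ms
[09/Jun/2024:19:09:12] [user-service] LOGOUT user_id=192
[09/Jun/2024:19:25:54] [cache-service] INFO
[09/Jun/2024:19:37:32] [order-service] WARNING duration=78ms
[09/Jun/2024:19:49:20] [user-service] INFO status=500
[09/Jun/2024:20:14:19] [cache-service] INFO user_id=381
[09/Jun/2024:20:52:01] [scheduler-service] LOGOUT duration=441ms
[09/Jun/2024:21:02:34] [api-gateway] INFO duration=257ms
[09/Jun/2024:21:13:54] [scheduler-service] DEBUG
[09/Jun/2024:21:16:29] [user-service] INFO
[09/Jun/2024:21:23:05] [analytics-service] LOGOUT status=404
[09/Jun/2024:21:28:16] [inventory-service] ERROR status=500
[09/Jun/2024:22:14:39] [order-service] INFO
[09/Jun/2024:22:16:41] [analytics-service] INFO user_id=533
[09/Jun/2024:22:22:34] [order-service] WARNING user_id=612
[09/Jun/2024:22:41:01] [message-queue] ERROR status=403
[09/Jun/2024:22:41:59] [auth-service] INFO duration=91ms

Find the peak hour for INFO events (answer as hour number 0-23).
17

To find the peak hour:

1. Group all INFO events by hour
2. Count events in each hour
3. Find hour with maximum count
4. Peak hour: 17 (with 6 events)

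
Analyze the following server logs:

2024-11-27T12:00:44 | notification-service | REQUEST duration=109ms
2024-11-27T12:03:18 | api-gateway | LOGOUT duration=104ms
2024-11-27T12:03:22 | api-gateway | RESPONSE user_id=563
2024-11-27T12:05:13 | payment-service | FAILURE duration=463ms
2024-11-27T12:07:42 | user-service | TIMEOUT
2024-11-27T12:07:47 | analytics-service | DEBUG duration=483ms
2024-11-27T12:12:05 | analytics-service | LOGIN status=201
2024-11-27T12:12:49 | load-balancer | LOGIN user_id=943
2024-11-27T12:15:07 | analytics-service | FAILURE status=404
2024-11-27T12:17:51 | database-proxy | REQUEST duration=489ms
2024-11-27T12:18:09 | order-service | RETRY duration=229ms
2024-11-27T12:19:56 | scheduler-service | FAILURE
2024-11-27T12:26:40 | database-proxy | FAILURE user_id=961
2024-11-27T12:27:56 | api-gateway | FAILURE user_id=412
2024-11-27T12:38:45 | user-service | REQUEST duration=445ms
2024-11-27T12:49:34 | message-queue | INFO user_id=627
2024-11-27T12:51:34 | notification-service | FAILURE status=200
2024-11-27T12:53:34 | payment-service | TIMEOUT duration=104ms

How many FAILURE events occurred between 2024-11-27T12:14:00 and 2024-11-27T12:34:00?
4

To count events in the time window:

1. Window boundaries: 2024-11-27T12:14:00 to 2024-11-27T12:34:00
2. Filter for FAILURE events within this window
3. Count matching events: 4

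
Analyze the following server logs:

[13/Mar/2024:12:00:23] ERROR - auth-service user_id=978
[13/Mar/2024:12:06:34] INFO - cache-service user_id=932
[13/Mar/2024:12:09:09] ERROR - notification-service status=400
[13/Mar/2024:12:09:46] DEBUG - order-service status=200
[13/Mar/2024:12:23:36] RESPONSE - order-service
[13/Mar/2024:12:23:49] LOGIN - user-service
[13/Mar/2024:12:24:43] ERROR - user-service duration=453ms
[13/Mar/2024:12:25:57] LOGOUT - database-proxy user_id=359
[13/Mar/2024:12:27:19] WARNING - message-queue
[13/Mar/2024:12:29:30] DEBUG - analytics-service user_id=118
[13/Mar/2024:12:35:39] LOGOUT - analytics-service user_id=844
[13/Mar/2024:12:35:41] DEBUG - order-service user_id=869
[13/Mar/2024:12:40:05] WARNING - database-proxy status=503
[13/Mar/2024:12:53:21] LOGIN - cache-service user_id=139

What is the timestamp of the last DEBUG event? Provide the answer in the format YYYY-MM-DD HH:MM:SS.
2024-03-13 12:35:41

To find the last event:

1. Filter for all DEBUG events
2. Sort by timestamp
3. Select the last one
4. Timestamp: 2024-03-13 12:35:41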